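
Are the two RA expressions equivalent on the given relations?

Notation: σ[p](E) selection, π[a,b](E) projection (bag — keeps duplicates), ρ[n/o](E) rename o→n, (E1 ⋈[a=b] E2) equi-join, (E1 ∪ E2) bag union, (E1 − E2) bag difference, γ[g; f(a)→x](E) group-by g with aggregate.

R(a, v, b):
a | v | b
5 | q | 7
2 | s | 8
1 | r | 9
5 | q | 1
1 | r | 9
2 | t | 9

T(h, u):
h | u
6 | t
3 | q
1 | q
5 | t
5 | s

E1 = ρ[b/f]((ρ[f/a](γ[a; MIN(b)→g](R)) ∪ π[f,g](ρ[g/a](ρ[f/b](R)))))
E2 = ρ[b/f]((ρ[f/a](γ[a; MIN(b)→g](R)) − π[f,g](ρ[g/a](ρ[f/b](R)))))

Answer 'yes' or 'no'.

E1 per-node cardinality:
  R → 6
  γ[a; MIN(b)→g](R) → 3
  ρ[f/a](γ[a; MIN(b)→g](R)) → 3
  R → 6
  ρ[f/b](R) → 6
  ρ[g/a](ρ[f/b](R)) → 6
  π[f,g](ρ[g/a](ρ[f/b](R))) → 6
  (ρ[f/a](γ[a; MIN(b)→g](R)) ∪ π[f,g](ρ[g/a](ρ[f/b](R)))) → 9
  ρ[b/f]((ρ[f/a](γ[a; MIN(b)→g](R)) ∪ π[f,g](ρ[g/a](ρ[f/b](R))))) → 9
E2 per-node cardinality:
  R → 6
  γ[a; MIN(b)→g](R) → 3
  ρ[f/a](γ[a; MIN(b)→g](R)) → 3
  R → 6
  ρ[f/b](R) → 6
  ρ[g/a](ρ[f/b](R)) → 6
  π[f,g](ρ[g/a](ρ[f/b](R))) → 6
  (ρ[f/a](γ[a; MIN(b)→g](R)) − π[f,g](ρ[g/a](ρ[f/b](R)))) → 3
  ρ[b/f]((ρ[f/a](γ[a; MIN(b)→g](R)) − π[f,g](ρ[g/a](ρ[f/b](R))))) → 3

E1 result:
b | g
1 | 5
1 | 9
2 | 8
5 | 1
7 | 5
8 | 2
9 | 1
9 | 1
9 | 2
E2 result:
b | g
1 | 9
2 | 8
5 | 1
Witness: (1, 5) appears 1× in E1 but 0× in E2.

no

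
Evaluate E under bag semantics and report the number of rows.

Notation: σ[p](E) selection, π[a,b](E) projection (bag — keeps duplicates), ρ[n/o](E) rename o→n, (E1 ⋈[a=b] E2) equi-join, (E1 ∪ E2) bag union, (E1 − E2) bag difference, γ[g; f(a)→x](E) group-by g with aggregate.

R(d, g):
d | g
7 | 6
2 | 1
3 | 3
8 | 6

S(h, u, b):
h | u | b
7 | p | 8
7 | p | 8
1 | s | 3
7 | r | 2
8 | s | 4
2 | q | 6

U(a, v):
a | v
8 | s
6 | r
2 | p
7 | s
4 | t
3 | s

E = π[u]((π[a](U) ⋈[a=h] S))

Per-node cardinality:
  U → 6
  π[a](U) → 6
  S → 6
  (π[a](U) ⋈[a=h] S) → 5
  π[u]((π[a](U) ⋈[a=h] S)) → 5

|E| = 5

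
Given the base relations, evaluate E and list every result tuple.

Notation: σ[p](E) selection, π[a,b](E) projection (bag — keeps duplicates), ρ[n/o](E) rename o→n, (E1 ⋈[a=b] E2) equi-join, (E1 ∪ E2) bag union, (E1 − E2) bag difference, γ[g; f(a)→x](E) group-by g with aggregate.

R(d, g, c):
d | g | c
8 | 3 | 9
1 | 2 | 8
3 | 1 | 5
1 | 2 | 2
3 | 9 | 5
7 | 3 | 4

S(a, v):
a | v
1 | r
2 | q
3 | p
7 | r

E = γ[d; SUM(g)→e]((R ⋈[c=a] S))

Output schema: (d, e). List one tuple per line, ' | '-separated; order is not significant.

Subexpression sizes:
  R → 6
  S → 4
  (R ⋈[c=a] S) → 1
  γ[d; SUM(g)→e]((R ⋈[c=a] S)) → 1

== RESULT ==
d | e
1 | 2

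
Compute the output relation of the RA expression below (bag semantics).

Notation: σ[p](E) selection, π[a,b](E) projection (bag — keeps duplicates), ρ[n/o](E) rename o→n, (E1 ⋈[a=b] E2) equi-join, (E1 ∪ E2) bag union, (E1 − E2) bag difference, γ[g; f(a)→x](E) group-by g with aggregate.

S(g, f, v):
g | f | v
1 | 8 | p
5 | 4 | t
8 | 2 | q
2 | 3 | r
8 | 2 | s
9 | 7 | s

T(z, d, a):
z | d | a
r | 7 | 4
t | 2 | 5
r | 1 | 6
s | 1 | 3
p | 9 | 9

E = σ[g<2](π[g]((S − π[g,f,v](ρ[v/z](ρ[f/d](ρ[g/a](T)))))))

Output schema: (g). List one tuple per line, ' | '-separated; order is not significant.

Row counts bottom-up:
  S → 6
  T → 5
  ρ[g/a](T) → 5
  ρ[f/d](ρ[g/a](T)) → 5
  ρ[v/z](ρ[f/d](ρ[g/a](T))) → 5
  π[g,f,v](ρ[v/z](ρ[f/d](ρ[g/a](T)))) → 5
  (S − π[g,f,v](ρ[v/z](ρ[f/d](ρ[g/a](T))))) → 6
  π[g]((S − π[g,f,v](ρ[v/z](ρ[f/d](ρ[g/a](T)))))) → 6
  σ[g<2](π[g]((S − π[g,f,v](ρ[v/z](ρ[f/d](ρ[g/a](T))))))) → 1

== RESULT ==
g
1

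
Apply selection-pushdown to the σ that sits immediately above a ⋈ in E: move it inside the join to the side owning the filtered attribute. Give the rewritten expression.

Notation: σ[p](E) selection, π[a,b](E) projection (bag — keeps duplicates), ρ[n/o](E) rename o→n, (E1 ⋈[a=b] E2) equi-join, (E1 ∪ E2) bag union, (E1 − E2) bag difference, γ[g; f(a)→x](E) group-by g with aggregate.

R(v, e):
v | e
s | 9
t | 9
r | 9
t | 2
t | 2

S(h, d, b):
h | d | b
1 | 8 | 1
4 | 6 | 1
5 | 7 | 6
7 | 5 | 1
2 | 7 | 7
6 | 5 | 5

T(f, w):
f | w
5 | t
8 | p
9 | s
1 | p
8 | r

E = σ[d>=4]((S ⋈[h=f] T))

σ filters on d, owned by the left side.
E' = (σ[d>=4](S) ⋈[h=f] T)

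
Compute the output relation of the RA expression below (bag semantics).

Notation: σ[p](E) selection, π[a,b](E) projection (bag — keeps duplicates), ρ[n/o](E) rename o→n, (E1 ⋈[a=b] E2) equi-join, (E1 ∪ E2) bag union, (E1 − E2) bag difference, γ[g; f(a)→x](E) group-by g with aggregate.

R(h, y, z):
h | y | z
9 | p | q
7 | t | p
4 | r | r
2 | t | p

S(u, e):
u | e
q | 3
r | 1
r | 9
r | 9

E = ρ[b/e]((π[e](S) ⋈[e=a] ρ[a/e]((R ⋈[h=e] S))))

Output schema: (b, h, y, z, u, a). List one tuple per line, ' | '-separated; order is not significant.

Per-node cardinality:
  S → 4
  π[e](S) → 4
  R → 4
  S → 4
  (R ⋈[h=e] S) → 2
  ρ[a/e]((R ⋈[h=e] S)) → 2
  (π[e](S) ⋈[e=a] ρ[a/e]((R ⋈[h=e] S))) → 4
  ρ[b/e]((π[e](S) ⋈[e=a] ρ[a/e]((R ⋈[h=e] S)))) → 4

== RESULT ==
b | h | y | z | u | a
9 | 9 | p | q | r | 9
9 | 9 | p | q | r | 9
9 | 9 | p | q | r | 9
9 | 9 | p | q | r | 9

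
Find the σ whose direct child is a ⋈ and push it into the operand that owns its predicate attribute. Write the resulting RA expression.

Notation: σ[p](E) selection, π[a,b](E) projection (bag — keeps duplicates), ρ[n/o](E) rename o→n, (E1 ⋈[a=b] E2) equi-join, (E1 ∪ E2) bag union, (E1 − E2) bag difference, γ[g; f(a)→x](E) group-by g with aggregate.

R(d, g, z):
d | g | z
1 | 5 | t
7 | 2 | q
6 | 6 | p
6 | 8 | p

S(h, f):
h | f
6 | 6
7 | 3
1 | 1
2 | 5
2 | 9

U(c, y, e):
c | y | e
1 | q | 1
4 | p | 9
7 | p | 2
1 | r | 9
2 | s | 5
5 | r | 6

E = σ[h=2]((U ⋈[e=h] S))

σ filters on h, owned by the right side.
E' = (U ⋈[e=h] σ[h=2](S))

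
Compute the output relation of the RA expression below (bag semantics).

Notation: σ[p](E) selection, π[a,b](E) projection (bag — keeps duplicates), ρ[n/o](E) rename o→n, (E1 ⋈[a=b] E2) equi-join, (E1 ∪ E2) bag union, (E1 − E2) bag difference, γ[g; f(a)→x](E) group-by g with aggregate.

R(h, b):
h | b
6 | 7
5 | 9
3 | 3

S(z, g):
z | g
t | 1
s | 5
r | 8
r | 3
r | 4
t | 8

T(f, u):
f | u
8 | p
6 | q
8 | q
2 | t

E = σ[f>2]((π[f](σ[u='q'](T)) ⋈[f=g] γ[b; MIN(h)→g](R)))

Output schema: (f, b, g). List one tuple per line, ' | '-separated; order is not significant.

Row counts bottom-up:
  T → 4
  σ[u='q'](T) → 2
  π[f](σ[u='q'](T)) → 2
  R → 3
  γ[b; MIN(h)→g](R) → 3
  (π[f](σ[u='q'](T)) ⋈[f=g] γ[b; MIN(h)→g](R)) → 1
  σ[f>2]((π[f](σ[u='q'](T)) ⋈[f=g] γ[b; MIN(h)→g](R))) → 1

== RESULT ==
f | b | g
6 | 7 | 6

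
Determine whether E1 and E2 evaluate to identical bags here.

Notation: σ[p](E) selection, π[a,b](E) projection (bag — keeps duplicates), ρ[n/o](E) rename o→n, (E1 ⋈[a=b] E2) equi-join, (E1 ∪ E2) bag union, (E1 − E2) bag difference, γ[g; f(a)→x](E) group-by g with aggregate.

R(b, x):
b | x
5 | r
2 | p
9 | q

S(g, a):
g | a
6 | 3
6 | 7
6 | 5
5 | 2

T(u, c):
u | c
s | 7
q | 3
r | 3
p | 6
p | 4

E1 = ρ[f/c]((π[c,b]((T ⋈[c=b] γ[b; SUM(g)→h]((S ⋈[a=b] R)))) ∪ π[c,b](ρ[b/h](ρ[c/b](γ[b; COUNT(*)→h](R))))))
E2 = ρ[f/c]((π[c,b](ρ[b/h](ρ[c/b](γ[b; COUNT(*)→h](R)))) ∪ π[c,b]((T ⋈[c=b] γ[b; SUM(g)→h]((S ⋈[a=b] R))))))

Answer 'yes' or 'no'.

E1 subexpression sizes:
  T → 5
  S → 4
  R → 3
  (S ⋈[a=b] R) → 2
  γ[b; SUM(g)→h]((S ⋈[a=b] R)) → 2
  (T ⋈[c=b] γ[b; SUM(g)→h]((S ⋈[a=b] R))) → 0
  π[c,b]((T ⋈[c=b] γ[b; SUM(g)→h]((S ⋈[a=b] R)))) → 0
  R → 3
  γ[b; COUNT(*)→h](R) → 3
  ρ[c/b](γ[b; COUNT(*)→h](R)) → 3
  ρ[b/h](ρ[c/b](γ[b; COUNT(*)→h](R))) → 3
  π[c,b](ρ[b/h](ρ[c/b](γ[b; COUNT(*)→h](R)))) → 3
  (π[c,b]((T ⋈[c=b] γ[b; SUM(g)→h]((S ⋈[a=b] R)))) ∪ π[c,b](ρ[b/h](ρ[c/b](γ[b; COUNT(*)→h](R))))) → 3
  ρ[f/c]((π[c,b]((T ⋈[c=b] γ[b; SUM(g)→h]((S ⋈[a=b] R)))) ∪ π[c,b](ρ[b/h](ρ[c/b](γ[b; COUNT(*)→h](R)))))) → 3
E2 subexpression sizes:
  R → 3
  γ[b; COUNT(*)→h](R) → 3
  ρ[c/b](γ[b; COUNT(*)→h](R)) → 3
  ρ[b/h](ρ[c/b](γ[b; COUNT(*)→h](R))) → 3
  π[c,b](ρ[b/h](ρ[c/b](γ[b; COUNT(*)→h](R)))) → 3
  T → 5
  S → 4
  R → 3
  (S ⋈[a=b] R) → 2
  γ[b; SUM(g)→h]((S ⋈[a=b] R)) → 2
  (T ⋈[c=b] γ[b; SUM(g)→h]((S ⋈[a=b] R))) → 0
  π[c,b]((T ⋈[c=b] γ[b; SUM(g)→h]((S ⋈[a=b] R)))) → 0
  (π[c,b](ρ[b/h](ρ[c/b](γ[b; COUNT(*)→h](R)))) ∪ π[c,b]((T ⋈[c=b] γ[b; SUM(g)→h]((S ⋈[a=b] R))))) → 3
  ρ[f/c]((π[c,b](ρ[b/h](ρ[c/b](γ[b; COUNT(*)→h](R)))) ∪ π[c,b]((T ⋈[c=b] γ[b; SUM(g)→h]((S ⋈[a=b] R)))))) → 3

E1 and E2 produce the same multiset:
f | b
2 | 1
5 | 1
9 | 1

yes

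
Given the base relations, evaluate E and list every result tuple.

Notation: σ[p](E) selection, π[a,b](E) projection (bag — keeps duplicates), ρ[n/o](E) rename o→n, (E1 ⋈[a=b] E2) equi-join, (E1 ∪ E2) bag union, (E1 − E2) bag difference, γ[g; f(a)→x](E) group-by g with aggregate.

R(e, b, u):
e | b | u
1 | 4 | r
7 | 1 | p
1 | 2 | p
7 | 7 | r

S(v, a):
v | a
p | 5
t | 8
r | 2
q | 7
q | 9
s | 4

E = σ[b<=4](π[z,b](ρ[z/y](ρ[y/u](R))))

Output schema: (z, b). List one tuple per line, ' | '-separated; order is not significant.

Stepwise |·|:
  R → 4
  ρ[y/u](R) → 4
  ρ[z/y](ρ[y/u](R)) → 4
  π[z,b](ρ[z/y](ρ[y/u](R))) → 4
  σ[b<=4](π[z,b](ρ[z/y](ρ[y/u](R)))) → 3

== RESULT ==
z | b
p | 1
p | 2
r | 4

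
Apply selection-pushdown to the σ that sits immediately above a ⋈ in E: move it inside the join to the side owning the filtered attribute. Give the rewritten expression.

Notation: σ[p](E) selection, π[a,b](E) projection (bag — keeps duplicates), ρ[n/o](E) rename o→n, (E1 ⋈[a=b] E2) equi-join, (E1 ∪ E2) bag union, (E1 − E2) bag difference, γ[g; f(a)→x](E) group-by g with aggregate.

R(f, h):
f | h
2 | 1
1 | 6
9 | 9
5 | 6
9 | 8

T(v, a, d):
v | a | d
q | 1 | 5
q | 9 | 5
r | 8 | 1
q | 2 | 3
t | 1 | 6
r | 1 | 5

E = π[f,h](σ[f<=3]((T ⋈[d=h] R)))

σ filters on f, owned by the right side.
E' = π[f,h]((T ⋈[d=h] σ[f<=3](R)))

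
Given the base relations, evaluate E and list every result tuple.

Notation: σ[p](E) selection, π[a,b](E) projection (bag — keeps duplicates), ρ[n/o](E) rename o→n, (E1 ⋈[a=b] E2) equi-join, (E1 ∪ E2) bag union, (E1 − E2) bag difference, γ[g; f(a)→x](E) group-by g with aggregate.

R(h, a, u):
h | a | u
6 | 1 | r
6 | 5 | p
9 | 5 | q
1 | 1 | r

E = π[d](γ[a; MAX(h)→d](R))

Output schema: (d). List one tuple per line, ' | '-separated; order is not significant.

Per-node cardinality:
  R → 4
  γ[a; MAX(h)→d](R) → 2
  π[d](γ[a; MAX(h)→d](R)) → 2

== RESULT ==
d
6
9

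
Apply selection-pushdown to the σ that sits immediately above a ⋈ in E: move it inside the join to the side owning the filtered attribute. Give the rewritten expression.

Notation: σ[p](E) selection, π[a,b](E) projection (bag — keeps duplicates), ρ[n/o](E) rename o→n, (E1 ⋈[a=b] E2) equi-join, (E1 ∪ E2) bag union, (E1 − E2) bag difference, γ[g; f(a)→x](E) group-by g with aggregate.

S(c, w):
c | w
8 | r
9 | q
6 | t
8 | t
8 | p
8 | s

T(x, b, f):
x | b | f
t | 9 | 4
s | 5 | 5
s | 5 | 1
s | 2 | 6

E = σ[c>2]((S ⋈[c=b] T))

σ filters on c, owned by the left side.
E' = (σ[c>2](S) ⋈[c=b] T)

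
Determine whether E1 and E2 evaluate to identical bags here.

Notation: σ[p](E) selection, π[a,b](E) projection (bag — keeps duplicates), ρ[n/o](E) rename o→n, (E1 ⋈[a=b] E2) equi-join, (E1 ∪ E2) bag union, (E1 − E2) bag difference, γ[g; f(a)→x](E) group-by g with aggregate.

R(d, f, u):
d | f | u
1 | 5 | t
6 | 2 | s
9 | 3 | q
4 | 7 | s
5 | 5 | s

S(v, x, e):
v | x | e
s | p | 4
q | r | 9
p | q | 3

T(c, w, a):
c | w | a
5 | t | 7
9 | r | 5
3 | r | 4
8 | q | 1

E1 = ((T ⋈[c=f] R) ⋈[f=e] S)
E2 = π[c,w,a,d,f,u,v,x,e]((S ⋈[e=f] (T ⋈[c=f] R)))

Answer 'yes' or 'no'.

E1 row counts bottom-up:
  T → 4
  R → 5
  (T ⋈[c=f] R) → 3
  S → 3
  ((T ⋈[c=f] R) ⋈[f=e] S) → 1
E2 row counts bottom-up:
  S → 3
  T → 4
  R → 5
  (T ⋈[c=f] R) → 3
  (S ⋈[e=f] (T ⋈[c=f] R)) → 1
  π[c,w,a,d,f,u,v,x,e]((S ⋈[e=f] (T ⋈[c=f] R))) → 1

E1 and E2 produce the same multiset:
c | w | a | d | f | u | v | x | e
3 | r | 4 | 9 | 3 | q | p | q | 3

yes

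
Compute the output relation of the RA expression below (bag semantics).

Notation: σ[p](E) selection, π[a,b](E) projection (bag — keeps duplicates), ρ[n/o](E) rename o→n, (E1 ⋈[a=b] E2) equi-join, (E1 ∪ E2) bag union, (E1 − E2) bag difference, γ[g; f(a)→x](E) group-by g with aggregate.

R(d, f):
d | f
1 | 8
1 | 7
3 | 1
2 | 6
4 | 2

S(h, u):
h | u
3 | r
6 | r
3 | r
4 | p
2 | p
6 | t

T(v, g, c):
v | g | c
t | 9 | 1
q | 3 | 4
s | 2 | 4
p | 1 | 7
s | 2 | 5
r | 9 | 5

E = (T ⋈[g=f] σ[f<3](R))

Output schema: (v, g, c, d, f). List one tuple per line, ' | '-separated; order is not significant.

Per-node cardinality:
  T → 6
  R → 5
  σ[f<3](R) → 2
  (T ⋈[g=f] σ[f<3](R)) → 3

== RESULT ==
v | g | c | d | f
p | 1 | 7 | 3 | 1
s | 2 | 4 | 4 | 2
s | 2 | 5 | 4 | 2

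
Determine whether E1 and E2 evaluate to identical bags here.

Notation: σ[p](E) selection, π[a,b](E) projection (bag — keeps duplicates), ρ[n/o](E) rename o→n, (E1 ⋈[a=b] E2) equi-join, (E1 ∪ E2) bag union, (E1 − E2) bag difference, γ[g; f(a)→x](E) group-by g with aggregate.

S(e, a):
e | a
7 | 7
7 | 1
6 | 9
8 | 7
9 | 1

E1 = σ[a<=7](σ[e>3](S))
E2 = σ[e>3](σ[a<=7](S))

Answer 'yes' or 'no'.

E1 row counts bottom-up:
  S → 5
  σ[e>3](S) → 5
  σ[a<=7](σ[e>3](S)) → 4
E2 row counts bottom-up:
  S → 5
  σ[a<=7](S) → 4
  σ[e>3](σ[a<=7](S)) → 4

E1 and E2 produce the same multiset:
e | a
7 | 1
7 | 7
8 | 7
9 | 1

yes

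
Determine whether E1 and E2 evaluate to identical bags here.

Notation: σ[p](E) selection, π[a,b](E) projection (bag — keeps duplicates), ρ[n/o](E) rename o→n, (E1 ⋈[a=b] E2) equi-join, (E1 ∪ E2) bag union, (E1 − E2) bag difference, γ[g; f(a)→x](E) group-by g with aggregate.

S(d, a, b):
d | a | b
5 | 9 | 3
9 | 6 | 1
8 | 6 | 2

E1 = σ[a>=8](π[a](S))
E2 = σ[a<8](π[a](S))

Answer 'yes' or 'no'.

E1 stepwise |·|:
  S → 3
  π[a](S) → 3
  σ[a>=8](π[a](S)) → 1
E2 stepwise |·|:
  S → 3
  π[a](S) → 3
  σ[a<8](π[a](S)) → 2

E1 result:
a
9
E2 result:
a
6
6
Witness: (6,) appears 0× in E1 but 2× in E2.

no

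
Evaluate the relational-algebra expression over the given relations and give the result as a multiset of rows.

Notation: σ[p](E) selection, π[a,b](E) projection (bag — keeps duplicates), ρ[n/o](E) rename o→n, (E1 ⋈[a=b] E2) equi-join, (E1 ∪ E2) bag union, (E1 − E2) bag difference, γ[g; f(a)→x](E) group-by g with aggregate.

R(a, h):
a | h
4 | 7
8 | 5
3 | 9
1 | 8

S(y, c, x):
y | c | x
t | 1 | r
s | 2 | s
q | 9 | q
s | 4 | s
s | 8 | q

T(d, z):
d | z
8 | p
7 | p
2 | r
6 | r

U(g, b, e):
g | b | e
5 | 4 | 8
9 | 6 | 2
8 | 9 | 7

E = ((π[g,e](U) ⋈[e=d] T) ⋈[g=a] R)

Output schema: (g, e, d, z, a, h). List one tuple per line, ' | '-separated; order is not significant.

Row counts bottom-up:
  U → 3
  π[g,e](U) → 3
  T → 4
  (π[g,e](U) ⋈[e=d] T) → 3
  R → 4
  ((π[g,e](U) ⋈[e=d] T) ⋈[g=a] R) → 1

== RESULT ==
g | e | d | z | a | h
8 | 7 | 7 | p | 8 | 5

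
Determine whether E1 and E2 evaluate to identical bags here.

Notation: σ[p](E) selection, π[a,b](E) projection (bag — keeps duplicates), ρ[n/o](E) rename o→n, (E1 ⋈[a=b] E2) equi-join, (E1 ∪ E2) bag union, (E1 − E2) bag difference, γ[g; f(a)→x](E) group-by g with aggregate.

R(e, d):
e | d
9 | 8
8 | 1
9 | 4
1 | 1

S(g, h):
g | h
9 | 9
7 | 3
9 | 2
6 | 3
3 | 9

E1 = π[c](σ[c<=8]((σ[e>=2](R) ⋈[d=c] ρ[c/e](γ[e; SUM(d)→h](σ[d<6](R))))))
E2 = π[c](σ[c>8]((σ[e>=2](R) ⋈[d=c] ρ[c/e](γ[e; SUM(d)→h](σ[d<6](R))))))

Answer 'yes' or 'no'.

E1 row counts bottom-up:
  R → 4
  σ[e>=2](R) → 3
  R → 4
  σ[d<6](R) → 3
  γ[e; SUM(d)→h](σ[d<6](R)) → 3
  ρ[c/e](γ[e; SUM(d)→h](σ[d<6](R))) → 3
  (σ[e>=2](R) ⋈[d=c] ρ[c/e](γ[e; SUM(d)→h](σ[d<6](R)))) → 2
  σ[c<=8]((σ[e>=2](R) ⋈[d=c] ρ[c/e](γ[e; SUM(d)→h](σ[d<6](R))))) → 2
  π[c](σ[c<=8]((σ[e>=2](R) ⋈[d=c] ρ[c/e](γ[e; SUM(d)→h](σ[d<6](R)))))) → 2
E2 row counts bottom-up:
  R → 4
  σ[e>=2](R) → 3
  R → 4
  σ[d<6](R) → 3
  γ[e; SUM(d)→h](σ[d<6](R)) → 3
  ρ[c/e](γ[e; SUM(d)→h](σ[d<6](R))) → 3
  (σ[e>=2](R) ⋈[d=c] ρ[c/e](γ[e; SUM(d)→h](σ[d<6](R)))) → 2
  σ[c>8]((σ[e>=2](R) ⋈[d=c] ρ[c/e](γ[e; SUM(d)→h](σ[d<6](R))))) → 0
  π[c](σ[c>8]((σ[e>=2](R) ⋈[d=c] ρ[c/e](γ[e; SUM(d)→h](σ[d<6](R)))))) → 0

E1 result:
c
1
8
E2 result:
c
(0 rows)
Witness: (1,) appears 1× in E1 but 0× in E2.

no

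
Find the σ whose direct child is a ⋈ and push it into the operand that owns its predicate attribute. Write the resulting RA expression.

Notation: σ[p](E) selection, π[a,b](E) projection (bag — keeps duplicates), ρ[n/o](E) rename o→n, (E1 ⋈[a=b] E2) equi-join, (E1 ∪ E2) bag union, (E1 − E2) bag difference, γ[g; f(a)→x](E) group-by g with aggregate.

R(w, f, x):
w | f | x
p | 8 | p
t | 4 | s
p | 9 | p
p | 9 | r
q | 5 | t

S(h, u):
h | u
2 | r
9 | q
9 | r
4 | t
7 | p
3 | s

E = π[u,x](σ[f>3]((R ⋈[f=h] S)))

σ filters on f, owned by the left side.
E' = π[u,x]((σ[f>3](R) ⋈[f=h] S))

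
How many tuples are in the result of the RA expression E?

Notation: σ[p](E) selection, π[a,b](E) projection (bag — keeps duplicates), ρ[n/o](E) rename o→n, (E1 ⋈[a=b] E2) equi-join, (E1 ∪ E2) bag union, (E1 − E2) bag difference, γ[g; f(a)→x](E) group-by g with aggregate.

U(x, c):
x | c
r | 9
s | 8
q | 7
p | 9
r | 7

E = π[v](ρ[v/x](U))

Row counts bottom-up:
  U → 5
  ρ[v/x](U) → 5
  π[v](ρ[v/x](U)) → 5

|E| = 5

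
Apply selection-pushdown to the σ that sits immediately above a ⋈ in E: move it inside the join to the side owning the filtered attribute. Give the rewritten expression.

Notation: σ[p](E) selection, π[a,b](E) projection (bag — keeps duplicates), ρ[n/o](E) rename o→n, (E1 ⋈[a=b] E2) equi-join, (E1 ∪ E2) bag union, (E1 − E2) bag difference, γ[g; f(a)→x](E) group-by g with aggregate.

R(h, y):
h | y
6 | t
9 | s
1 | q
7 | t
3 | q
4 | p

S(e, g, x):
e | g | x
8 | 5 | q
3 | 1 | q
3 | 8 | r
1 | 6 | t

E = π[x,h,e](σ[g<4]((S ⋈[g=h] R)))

σ filters on g, owned by the left side.
E' = π[x,h,e]((σ[g<4](S) ⋈[g=h] R))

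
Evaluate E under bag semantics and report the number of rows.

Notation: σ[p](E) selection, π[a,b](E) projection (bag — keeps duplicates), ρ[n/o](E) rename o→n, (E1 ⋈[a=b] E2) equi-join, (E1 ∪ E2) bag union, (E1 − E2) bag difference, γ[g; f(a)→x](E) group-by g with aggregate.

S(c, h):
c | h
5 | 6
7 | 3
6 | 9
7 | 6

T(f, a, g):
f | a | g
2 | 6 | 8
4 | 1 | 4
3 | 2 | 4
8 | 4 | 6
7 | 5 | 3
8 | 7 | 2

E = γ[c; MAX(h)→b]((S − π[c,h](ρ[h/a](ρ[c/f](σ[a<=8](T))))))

Stepwise |·|:
  S → 4
  T → 6
  σ[a<=8](T) → 6
  ρ[c/f](σ[a<=8](T)) → 6
  ρ[h/a](ρ[c/f](σ[a<=8](T))) → 6
  π[c,h](ρ[h/a](ρ[c/f](σ[a<=8](T)))) → 6
  (S − π[c,h](ρ[h/a](ρ[c/f](σ[a<=8](T))))) → 4
  γ[c; MAX(h)→b]((S − π[c,h](ρ[h/a](ρ[c/f](σ[a<=8](T)))))) → 3

|E| = 3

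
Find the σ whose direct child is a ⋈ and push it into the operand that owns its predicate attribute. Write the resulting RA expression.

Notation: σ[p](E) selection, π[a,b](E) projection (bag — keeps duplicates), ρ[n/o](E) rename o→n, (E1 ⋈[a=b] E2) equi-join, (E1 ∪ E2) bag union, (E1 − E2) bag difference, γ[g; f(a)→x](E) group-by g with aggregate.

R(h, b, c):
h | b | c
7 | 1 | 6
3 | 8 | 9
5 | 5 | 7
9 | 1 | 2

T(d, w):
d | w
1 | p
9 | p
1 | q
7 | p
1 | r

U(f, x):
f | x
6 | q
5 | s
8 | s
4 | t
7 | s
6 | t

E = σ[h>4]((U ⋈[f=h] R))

σ filters on h, owned by the right side.
E' = (U ⋈[f=h] σ[h>4](R))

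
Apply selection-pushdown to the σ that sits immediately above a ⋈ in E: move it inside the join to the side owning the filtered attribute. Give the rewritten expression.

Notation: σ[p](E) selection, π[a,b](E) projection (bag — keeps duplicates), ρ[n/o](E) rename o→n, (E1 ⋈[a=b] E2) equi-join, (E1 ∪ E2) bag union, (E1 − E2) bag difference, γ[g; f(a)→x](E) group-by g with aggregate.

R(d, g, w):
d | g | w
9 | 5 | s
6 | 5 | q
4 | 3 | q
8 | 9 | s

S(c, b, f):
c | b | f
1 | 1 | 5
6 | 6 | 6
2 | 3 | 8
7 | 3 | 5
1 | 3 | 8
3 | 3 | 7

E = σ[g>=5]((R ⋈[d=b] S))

σ filters on g, owned by the left side.
E' = (σ[g>=5](R) ⋈[d=b] S)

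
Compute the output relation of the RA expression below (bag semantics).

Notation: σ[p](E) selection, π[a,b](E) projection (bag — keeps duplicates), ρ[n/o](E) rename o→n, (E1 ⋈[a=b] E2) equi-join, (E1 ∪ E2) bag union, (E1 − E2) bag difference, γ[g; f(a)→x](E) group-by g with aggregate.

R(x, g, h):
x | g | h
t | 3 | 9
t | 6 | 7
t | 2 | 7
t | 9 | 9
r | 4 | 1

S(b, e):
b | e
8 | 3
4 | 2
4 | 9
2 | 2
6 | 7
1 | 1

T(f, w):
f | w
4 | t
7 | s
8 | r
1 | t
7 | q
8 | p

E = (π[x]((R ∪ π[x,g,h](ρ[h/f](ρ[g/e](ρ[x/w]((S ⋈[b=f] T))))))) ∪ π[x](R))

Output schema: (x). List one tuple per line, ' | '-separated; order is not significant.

Stepwise |·|:
  R → 5
  S → 6
  T → 6
  (S ⋈[b=f] T) → 5
  ρ[x/w]((S ⋈[b=f] T)) → 5
  ρ[g/e](ρ[x/w]((S ⋈[b=f] T))) → 5
  ρ[h/f](ρ[g/e](ρ[x/w]((S ⋈[b=f] T)))) → 5
  π[x,g,h](ρ[h/f](ρ[g/e](ρ[x/w]((S ⋈[b=f] T))))) → 5
  (R ∪ π[x,g,h](ρ[h/f](ρ[g/e](ρ[x/w]((S ⋈[b=f] T)))))) → 10
  π[x]((R ∪ π[x,g,h](ρ[h/f](ρ[g/e](ρ[x/w]((S ⋈[b=f] T))))))) → 10
  R → 5
  π[x](R) → 5
  (π[x]((R ∪ π[x,g,h](ρ[h/f](ρ[g/e](ρ[x/w]((S ⋈[b=f] T))))))) ∪ π[x](R)) → 15

== RESULT ==
x
p
r
r
r
t
t
t
t
t
t
t
t
t
t
t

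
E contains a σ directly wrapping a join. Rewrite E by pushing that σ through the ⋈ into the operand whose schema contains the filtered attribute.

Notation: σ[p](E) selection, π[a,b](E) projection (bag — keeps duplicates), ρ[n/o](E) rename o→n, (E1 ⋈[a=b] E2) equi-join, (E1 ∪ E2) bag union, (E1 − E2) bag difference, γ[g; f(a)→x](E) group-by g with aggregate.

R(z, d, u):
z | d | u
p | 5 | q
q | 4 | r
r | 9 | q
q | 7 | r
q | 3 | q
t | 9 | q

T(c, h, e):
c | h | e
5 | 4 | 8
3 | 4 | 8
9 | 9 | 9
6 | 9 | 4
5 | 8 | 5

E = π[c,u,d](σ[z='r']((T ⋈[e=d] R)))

σ filters on z, owned by the right side.
E' = π[c,u,d]((T ⋈[e=d] σ[z='r'](R)))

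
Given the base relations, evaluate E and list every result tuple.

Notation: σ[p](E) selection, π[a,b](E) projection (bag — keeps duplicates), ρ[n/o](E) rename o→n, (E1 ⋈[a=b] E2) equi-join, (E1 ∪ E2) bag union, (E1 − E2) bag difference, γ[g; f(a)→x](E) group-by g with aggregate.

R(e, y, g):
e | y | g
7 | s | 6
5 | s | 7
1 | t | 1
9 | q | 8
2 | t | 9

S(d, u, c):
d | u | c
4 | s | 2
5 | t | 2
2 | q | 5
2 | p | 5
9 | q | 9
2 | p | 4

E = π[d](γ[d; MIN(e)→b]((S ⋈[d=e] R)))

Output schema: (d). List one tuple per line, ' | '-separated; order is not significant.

Subexpression sizes:
  S → 6
  R → 5
  (S ⋈[d=e] R) → 5
  γ[d; MIN(e)→b]((S ⋈[d=e] R)) → 3
  π[d](γ[d; MIN(e)→b]((S ⋈[d=e] R))) → 3

== RESULT ==
d
2
5
9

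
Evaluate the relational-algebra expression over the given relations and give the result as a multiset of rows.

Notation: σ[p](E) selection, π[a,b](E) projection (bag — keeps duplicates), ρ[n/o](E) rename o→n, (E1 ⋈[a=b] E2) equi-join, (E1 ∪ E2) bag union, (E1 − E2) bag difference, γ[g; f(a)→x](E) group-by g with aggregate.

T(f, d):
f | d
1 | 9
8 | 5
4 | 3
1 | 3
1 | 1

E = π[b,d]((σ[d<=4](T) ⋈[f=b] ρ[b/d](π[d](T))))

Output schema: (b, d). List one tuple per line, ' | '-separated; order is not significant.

Subexpression sizes:
  T → 5
  σ[d<=4](T) → 3
  T → 5
  π[d](T) → 5
  ρ[b/d](π[d](T)) → 5
  (σ[d<=4](T) ⋈[f=b] ρ[b/d](π[d](T))) → 2
  π[b,d]((σ[d<=4](T) ⋈[f=b] ρ[b/d](π[d](T)))) → 2

== RESULT ==
b | d
1 | 1
1 | 3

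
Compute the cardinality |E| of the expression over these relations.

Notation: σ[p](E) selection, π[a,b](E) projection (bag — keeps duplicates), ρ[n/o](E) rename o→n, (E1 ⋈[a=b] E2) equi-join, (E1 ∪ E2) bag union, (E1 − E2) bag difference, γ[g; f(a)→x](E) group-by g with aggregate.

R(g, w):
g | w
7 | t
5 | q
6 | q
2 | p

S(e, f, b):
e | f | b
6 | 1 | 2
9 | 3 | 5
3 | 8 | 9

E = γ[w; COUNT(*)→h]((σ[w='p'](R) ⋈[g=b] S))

Per-node cardinality:
  R → 4
  σ[w='p'](R) → 1
  S → 3
  (σ[w='p'](R) ⋈[g=b] S) → 1
  γ[w; COUNT(*)→h]((σ[w='p'](R) ⋈[g=b] S)) → 1

|E| = 1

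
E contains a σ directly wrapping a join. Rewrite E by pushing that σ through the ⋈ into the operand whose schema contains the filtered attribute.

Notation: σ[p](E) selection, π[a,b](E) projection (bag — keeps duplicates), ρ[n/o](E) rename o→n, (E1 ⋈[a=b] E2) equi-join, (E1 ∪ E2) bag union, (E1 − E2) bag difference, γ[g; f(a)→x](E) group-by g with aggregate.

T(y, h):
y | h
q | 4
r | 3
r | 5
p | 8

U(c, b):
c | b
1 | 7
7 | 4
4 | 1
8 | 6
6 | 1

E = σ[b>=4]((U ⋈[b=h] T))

σ filters on b, owned by the left side.
E' = (σ[b>=4](U) ⋈[b=h] T)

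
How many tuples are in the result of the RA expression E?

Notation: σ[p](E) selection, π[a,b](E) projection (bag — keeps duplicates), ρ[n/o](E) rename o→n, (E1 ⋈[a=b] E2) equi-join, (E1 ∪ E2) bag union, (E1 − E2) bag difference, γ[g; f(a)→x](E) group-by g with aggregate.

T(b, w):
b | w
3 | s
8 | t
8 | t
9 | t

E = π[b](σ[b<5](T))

Subexpression sizes:
  T → 4
  σ[b<5](T) → 1
  π[b](σ[b<5](T)) → 1

|E| = 1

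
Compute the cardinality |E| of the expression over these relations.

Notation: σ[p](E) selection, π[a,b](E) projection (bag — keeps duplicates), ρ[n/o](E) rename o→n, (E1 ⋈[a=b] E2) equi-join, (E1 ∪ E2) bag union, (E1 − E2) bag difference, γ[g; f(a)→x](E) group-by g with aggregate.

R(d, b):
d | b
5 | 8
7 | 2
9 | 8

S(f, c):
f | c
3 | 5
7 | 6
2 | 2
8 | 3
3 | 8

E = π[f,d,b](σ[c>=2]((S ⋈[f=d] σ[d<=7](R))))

Subexpression sizes:
  S → 5
  R → 3
  σ[d<=7](R) → 2
  (S ⋈[f=d] σ[d<=7](R)) → 1
  σ[c>=2]((S ⋈[f=d] σ[d<=7](R))) → 1
  π[f,d,b](σ[c>=2]((S ⋈[f=d] σ[d<=7](R)))) → 1

|E| = 1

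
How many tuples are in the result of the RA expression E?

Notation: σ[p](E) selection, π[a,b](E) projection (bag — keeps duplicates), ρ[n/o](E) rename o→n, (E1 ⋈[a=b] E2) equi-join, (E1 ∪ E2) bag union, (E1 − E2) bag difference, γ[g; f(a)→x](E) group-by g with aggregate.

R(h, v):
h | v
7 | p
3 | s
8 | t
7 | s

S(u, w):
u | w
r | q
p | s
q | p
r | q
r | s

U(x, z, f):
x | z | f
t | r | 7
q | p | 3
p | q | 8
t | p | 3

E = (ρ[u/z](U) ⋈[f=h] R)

Stepwise |·|:
  U → 4
  ρ[u/z](U) → 4
  R → 4
  (ρ[u/z](U) ⋈[f=h] R) → 5

|E| = 5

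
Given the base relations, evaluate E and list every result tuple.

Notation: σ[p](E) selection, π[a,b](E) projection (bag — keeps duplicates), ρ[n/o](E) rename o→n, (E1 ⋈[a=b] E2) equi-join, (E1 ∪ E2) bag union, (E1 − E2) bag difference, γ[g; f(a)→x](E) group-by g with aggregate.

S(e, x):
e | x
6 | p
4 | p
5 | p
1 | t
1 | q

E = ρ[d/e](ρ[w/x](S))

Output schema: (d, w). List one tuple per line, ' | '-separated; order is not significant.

Subexpression sizes:
  S → 5
  ρ[w/x](S) → 5
  ρ[d/e](ρ[w/x](S)) → 5

== RESULT ==
d | w
1 | q
1 | t
4 | p
5 | p
6 | p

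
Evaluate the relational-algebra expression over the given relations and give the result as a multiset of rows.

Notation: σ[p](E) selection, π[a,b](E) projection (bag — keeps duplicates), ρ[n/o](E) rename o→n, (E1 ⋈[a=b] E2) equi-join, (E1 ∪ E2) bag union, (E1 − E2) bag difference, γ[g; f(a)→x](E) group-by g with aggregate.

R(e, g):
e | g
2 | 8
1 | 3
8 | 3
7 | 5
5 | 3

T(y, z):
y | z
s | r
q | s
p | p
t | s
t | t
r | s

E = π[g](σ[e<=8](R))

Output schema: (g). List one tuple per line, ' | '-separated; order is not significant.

Stepwise |·|:
  R → 5
  σ[e<=8](R) → 5
  π[g](σ[e<=8](R)) → 5

== RESULT ==
g
3
3
3
5
8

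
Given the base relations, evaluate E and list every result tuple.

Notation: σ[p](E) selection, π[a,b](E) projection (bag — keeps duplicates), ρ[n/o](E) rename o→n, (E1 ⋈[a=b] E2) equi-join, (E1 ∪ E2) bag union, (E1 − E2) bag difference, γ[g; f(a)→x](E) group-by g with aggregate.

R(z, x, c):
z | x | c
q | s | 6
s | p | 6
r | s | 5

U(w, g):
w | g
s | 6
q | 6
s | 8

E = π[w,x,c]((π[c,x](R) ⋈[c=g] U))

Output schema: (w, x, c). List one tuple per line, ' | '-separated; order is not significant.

Per-node cardinality:
  R → 3
  π[c,x](R) → 3
  U → 3
  (π[c,x](R) ⋈[c=g] U) → 4
  π[w,x,c]((π[c,x](R) ⋈[c=g] U)) → 4

== RESULT ==
w | x | c
q | p | 6
q | s | 6
s | p | 6
s | s | 6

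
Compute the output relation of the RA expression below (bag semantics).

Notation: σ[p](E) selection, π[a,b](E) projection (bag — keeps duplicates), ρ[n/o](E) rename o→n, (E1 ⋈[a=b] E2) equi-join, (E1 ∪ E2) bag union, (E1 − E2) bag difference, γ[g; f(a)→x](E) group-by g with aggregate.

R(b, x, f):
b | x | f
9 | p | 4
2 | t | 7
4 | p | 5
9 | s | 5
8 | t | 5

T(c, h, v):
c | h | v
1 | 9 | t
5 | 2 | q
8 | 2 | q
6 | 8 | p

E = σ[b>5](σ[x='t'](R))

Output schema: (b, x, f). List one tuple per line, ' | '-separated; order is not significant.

Stepwise |·|:
  R → 5
  σ[x='t'](R) → 2
  σ[b>5](σ[x='t'](R)) → 1

== RESULT ==
b | x | f
8 | t | 5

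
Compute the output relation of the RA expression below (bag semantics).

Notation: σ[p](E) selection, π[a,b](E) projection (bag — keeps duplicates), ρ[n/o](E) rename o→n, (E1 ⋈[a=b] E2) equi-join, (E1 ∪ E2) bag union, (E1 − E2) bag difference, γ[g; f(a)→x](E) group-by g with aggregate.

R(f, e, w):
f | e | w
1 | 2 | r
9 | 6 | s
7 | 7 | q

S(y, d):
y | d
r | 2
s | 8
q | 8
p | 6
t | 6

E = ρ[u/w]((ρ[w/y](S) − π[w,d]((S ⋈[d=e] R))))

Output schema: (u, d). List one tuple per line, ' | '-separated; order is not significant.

Per-node cardinality:
  S → 5
  ρ[w/y](S) → 5
  S → 5
  R → 3
  (S ⋈[d=e] R) → 3
  π[w,d]((S ⋈[d=e] R)) → 3
  (ρ[w/y](S) − π[w,d]((S ⋈[d=e] R))) → 4
  ρ[u/w]((ρ[w/y](S) − π[w,d]((S ⋈[d=e] R)))) → 4

== RESULT ==
u | d
p | 6
q | 8
s | 8
t | 6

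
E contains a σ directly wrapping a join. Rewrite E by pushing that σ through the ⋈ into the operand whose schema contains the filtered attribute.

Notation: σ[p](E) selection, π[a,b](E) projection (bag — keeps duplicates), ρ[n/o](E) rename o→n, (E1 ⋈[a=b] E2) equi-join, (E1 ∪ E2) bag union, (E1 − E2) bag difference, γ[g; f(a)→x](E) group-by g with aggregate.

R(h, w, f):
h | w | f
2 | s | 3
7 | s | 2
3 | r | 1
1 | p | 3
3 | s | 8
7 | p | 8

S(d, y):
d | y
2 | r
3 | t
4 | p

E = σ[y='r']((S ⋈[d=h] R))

σ filters on y, owned by the left side.
E' = (σ[y='r'](S) ⋈[d=h] R)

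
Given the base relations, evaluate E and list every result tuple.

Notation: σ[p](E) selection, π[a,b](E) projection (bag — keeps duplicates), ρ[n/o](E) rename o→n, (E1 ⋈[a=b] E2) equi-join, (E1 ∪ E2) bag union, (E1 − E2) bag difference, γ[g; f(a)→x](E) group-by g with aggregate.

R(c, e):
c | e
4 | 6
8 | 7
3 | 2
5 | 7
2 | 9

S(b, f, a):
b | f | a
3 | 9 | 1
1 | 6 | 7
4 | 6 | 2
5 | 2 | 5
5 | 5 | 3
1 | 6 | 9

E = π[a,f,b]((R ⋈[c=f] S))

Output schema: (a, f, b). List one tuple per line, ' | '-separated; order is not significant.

Per-node cardinality:
  R → 5
  S → 6
  (R ⋈[c=f] S) → 2
  π[a,f,b]((R ⋈[c=f] S)) → 2

== RESULT ==
a | f | b
3 | 5 | 5
5 | 2 | 5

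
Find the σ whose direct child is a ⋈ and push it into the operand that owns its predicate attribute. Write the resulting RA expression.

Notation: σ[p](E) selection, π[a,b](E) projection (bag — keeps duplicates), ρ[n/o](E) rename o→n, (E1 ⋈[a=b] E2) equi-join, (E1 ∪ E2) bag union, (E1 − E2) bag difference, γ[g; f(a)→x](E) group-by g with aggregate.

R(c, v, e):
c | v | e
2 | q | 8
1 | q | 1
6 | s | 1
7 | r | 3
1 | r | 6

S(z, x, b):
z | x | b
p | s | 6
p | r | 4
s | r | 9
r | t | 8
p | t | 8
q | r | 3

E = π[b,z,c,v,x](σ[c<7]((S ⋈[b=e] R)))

σ filters on c, owned by the right side.
E' = π[b,z,c,v,x]((S ⋈[b=e] σ[c<7](R)))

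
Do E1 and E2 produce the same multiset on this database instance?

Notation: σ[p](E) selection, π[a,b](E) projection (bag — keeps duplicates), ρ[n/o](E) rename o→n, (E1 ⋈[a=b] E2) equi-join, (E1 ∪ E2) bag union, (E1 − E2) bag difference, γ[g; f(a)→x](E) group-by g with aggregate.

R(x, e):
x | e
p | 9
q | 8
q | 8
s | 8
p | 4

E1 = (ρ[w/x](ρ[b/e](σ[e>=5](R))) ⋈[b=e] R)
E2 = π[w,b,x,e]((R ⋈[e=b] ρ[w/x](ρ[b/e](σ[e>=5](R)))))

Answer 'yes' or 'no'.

E1 stepwise |·|:
  R → 5
  σ[e>=5](R) → 4
  ρ[b/e](σ[e>=5](R)) → 4
  ρ[w/x](ρ[b/e](σ[e>=5](R))) → 4
  R → 5
  (ρ[w/x](ρ[b/e](σ[e>=5](R))) ⋈[b=e] R) → 10
E2 stepwise |·|:
  R → 5
  R → 5
  σ[e>=5](R) → 4
  ρ[b/e](σ[e>=5](R)) → 4
  ρ[w/x](ρ[b/e](σ[e>=5](R))) → 4
  (R ⋈[e=b] ρ[w/x](ρ[b/e](σ[e>=5](R)))) → 10
  π[w,b,x,e]((R ⋈[e=b] ρ[w/x](ρ[b/e](σ[e>=5](R))))) → 10

E1 and E2 produce the same multiset:
w | b | x | e
p | 9 | p | 9
q | 8 | q | 8
q | 8 | q | 8
q | 8 | q | 8
q | 8 | q | 8
q | 8 | s | 8
q | 8 | s | 8
s | 8 | q | 8
s | 8 | q | 8
s | 8 | s | 8

yes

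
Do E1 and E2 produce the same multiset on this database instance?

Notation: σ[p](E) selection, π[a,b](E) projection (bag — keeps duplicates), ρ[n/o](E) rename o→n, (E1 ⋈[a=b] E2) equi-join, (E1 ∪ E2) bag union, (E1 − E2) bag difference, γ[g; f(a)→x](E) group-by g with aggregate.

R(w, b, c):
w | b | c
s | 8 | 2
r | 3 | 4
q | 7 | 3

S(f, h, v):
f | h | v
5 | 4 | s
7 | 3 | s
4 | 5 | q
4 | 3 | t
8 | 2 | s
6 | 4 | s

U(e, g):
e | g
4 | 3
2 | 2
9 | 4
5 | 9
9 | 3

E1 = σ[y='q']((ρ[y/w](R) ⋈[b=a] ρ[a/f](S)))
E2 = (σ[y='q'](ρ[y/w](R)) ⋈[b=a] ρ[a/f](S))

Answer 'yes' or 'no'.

E1 subexpression sizes:
  R → 3
  ρ[y/w](R) → 3
  S → 6
  ρ[a/f](S) → 6
  (ρ[y/w](R) ⋈[b=a] ρ[a/f](S)) → 2
  σ[y='q']((ρ[y/w](R) ⋈[b=a] ρ[a/f](S))) → 1
E2 subexpression sizes:
  R → 3
  ρ[y/w](R) → 3
  σ[y='q'](ρ[y/w](R)) → 1
  S → 6
  ρ[a/f](S) → 6
  (σ[y='q'](ρ[y/w](R)) ⋈[b=a] ρ[a/f](S)) → 1

E1 and E2 produce the same multiset:
y | b | c | a | h | v
q | 7 | 3 | 7 | 3 | s

yes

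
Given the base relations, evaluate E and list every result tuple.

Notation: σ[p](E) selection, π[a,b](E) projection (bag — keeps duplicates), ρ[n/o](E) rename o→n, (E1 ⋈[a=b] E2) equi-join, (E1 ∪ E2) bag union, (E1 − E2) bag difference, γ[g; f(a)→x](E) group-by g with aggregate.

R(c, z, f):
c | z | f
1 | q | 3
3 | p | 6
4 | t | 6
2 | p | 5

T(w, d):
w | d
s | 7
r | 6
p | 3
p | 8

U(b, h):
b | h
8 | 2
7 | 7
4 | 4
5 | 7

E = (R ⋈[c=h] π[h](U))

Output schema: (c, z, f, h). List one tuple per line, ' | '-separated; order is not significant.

Stepwise |·|:
  R → 4
  U → 4
  π[h](U) → 4
  (R ⋈[c=h] π[h](U)) → 2

== RESULT ==
c | z | f | h
2 | p | 5 | 2
4 | t | 6 | 4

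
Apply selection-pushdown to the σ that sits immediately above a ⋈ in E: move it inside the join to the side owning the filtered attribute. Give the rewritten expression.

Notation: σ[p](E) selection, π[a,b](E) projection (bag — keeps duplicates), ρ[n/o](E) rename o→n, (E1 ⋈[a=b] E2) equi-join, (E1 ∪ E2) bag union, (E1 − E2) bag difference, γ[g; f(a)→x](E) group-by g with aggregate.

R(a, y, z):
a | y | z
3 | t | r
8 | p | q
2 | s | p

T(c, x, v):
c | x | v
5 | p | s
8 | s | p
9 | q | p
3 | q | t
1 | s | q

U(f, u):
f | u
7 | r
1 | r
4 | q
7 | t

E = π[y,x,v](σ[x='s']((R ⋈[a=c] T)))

σ filters on x, owned by the right side.
E' = π[y,x,v]((R ⋈[a=c] σ[x='s'](T)))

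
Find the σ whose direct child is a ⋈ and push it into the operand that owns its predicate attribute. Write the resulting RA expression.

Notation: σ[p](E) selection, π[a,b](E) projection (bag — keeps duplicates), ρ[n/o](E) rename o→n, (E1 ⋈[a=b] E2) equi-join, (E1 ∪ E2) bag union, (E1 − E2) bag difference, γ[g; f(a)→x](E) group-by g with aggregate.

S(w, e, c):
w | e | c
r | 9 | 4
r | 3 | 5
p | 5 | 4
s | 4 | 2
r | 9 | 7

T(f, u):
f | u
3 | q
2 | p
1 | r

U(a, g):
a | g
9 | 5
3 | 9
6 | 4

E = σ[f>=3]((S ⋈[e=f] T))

σ filters on f, owned by the right side.
E' = (S ⋈[e=f] σ[f>=3](T))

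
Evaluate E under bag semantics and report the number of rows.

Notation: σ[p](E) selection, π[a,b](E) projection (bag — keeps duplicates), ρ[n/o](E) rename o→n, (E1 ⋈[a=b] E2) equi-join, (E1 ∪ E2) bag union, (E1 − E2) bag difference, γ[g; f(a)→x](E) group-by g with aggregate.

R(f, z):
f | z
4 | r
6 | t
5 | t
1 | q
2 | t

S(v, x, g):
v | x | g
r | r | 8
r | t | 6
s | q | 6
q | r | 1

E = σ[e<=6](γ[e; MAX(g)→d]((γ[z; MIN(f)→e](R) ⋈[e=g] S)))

Row counts bottom-up:
  R → 5
  γ[z; MIN(f)→e](R) → 3
  S → 4
  (γ[z; MIN(f)→e](R) ⋈[e=g] S) → 1
  γ[e; MAX(g)→d]((γ[z; MIN(f)→e](R) ⋈[e=g] S)) → 1
  σ[e<=6](γ[e; MAX(g)→d]((γ[z; MIN(f)→e](R) ⋈[e=g] S))) → 1

|E| = 1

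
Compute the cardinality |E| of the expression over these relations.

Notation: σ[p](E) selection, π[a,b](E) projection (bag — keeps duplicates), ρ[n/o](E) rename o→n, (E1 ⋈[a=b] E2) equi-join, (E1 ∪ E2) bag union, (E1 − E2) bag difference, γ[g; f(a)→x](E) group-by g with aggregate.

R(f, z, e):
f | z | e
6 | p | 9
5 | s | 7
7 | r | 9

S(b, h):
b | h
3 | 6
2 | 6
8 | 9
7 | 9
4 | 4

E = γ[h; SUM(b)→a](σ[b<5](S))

Stepwise |·|:
  S → 5
  σ[b<5](S) → 3
  γ[h; SUM(b)→a](σ[b<5](S)) → 2

|E| = 2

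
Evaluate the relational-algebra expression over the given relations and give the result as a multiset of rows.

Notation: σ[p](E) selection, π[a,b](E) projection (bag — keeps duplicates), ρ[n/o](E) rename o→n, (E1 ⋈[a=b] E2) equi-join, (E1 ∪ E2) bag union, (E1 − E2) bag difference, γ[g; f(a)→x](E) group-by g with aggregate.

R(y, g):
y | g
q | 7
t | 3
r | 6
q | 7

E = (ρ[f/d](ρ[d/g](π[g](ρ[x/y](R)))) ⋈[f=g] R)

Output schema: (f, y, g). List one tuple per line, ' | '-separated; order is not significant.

Per-node cardinality:
  R → 4
  ρ[x/y](R) → 4
  π[g](ρ[x/y](R)) → 4
  ρ[d/g](π[g](ρ[x/y](R))) → 4
  ρ[f/d](ρ[d/g](π[g](ρ[x/y](R)))) → 4
  R → 4
  (ρ[f/d](ρ[d/g](π[g](ρ[x/y](R)))) ⋈[f=g] R) → 6

== RESULT ==
f | y | g
3 | t | 3
6 | r | 6
7 | q | 7
7 | q | 7
7 | q | 7
7 | q | 7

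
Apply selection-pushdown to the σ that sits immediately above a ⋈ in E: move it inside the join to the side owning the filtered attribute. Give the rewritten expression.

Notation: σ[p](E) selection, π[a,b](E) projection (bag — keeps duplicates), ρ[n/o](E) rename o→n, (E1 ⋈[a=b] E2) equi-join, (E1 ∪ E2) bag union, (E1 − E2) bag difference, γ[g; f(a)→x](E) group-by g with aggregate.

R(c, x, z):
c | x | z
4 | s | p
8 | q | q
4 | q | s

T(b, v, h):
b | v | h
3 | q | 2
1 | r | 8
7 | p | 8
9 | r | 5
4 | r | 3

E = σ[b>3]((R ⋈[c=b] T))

σ filters on b, owned by the right side.
E' = (R ⋈[c=b] σ[b>3](T))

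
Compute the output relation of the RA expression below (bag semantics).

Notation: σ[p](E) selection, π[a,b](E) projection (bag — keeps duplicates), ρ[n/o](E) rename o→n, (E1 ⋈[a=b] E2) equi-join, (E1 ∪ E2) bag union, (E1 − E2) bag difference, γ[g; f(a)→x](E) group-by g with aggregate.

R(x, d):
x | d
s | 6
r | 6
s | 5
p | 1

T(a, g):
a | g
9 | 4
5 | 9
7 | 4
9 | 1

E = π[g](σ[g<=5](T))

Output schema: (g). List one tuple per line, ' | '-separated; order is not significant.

Per-node cardinality:
  T → 4
  σ[g<=5](T) → 3
  π[g](σ[g<=5](T)) → 3

== RESULT ==
g
1
4
4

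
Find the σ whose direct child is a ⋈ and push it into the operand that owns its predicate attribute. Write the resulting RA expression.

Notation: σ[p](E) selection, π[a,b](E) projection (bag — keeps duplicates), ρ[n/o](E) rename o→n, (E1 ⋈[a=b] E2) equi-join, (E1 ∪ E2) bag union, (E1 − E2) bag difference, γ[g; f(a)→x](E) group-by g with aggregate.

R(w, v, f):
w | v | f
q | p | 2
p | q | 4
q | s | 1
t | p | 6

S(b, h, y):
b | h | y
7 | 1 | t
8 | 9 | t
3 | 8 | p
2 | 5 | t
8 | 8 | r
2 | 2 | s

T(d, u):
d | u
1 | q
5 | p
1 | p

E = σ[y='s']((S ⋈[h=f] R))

σ filters on y, owned by the left side.
E' = (σ[y='s'](S) ⋈[h=f] R)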